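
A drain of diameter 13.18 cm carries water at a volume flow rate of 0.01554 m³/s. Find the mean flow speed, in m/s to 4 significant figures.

Q = 0.01554 m³/s = 0.01554 m³/s.
v = Q/A = 0.01554 / 0.01364 = 1.139 m/s.

v ≈ 1.139 m/s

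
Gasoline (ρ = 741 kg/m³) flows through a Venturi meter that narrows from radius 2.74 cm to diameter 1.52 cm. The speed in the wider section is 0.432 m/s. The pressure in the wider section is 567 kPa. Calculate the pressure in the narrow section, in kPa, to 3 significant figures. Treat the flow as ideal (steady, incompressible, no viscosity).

The volume flow rate is constant, so v₂ = (A₁/A₂)v₁ = (23.6/1.81)·0.432 = 5.62 m/s.
The pipe is horizontal, so Bernoulli reduces to P₁ + ½ρv₁² = P₂ + ½ρv₂².
P₂ = P₁ − ½ρ(v₂² − v₁²) = 567000 − ½·741·(5.62² − 0.432²) = 567000 − 11600 = 555000 Pa.

P₂ ≈ 555 kPa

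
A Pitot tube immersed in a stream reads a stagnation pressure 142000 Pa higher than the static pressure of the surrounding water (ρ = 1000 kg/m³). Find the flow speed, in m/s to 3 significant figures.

Bernoulli between the free stream and the stagnation point: ½ρv² = P_stag − P_static.
v = √(2ΔP/ρ) = √(2·142000/1000) = 16.9 m/s.

v = 16.9 m/s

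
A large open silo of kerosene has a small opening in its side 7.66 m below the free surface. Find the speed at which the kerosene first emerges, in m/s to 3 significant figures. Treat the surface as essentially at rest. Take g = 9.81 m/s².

v = 12.3 m/s

Torricelli's result v = √(2gh) gives v = √(2·9.81·7.66) = 12.3 m/s.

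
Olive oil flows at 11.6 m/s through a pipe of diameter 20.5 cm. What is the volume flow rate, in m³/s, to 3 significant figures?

Q = A·v = 0.0330 m² × 11.6 m/s = 0.383 m³/s.

Q ≈ 0.383 m³/s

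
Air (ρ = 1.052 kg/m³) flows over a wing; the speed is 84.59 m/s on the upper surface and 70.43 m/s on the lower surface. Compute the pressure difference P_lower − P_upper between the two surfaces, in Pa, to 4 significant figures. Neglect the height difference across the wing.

ΔP = 1155 Pa

The pressure is lower where the speed is higher: ΔP = ½ρ(v_up² − v_low²).
ΔP = ½·1.052·(84.59² − 70.43²) = 1155 Pa.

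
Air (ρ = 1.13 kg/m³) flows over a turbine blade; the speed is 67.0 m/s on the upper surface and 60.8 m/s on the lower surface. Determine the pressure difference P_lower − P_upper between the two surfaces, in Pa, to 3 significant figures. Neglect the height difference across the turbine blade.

With negligible Δh, P + ½ρv² is constant, so P_low − P_up = ½ρ(v_up² − v_low²).
ΔP = ½·1.13·(67.0² − 60.8²) = 448 Pa.

448 Pa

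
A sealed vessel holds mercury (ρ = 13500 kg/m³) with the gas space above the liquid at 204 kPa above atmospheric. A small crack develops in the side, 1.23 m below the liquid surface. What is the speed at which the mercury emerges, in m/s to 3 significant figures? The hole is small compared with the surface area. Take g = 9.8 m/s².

v ≈ 7.37 m/s

Take point 1 at the surface (v₁ ≈ 0) and point 2 at the hole (at atmospheric pressure). Bernoulli: P₁ + ρg h = P_atm + ½ρv₂².
With P₁ − P_atm = 204000 Pa, v₂ = √(2gh + 2ΔP/ρ) = √(2·9.8·1.23 + 2·204000/13500) = 7.37 m/s.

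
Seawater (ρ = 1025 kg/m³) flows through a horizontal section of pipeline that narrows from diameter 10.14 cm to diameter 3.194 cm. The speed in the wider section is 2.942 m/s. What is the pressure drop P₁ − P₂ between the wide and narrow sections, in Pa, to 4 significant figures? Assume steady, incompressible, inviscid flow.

The volume flow rate is constant, so v₂ = (A₁/A₂)v₁ = (80.75/8.012)·2.942 = 29.65 m/s.
With no height change, Bernoulli's equation is P₁ + ½ρv₁² = P₂ + ½ρv₂².
P₁ − P₂ = ½·1025·(29.65² − 2.942²) = ½·1025·870.6 = 446200 Pa.

ΔP = 446200 Pa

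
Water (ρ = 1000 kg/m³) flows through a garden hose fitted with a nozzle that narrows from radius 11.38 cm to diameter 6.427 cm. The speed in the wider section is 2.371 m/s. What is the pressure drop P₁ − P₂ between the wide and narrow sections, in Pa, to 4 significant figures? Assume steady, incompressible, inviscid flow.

ΔP = 439300 Pa

Continuity gives A₁v₁ = A₂v₂, so v₂ = (406.9 cm²)/(32.44 cm²) × 2.371 m/s = 29.73 m/s.
With no height change, Bernoulli's equation is P₁ + ½ρv₁² = P₂ + ½ρv₂².
P₁ − P₂ = ½·1000·(29.73² − 2.371²) = ½·1000·878.5 = 439300 Pa.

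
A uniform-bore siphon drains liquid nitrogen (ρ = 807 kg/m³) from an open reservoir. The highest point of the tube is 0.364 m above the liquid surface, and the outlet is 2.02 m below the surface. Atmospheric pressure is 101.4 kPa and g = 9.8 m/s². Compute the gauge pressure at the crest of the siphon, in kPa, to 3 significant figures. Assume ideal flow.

P_gauge ≈ -18.9 kPa

Bernoulli surface→outlet gives ½v² = g·h_out, so v = √(2·9.8·2.02) = 6.29 m/s.
With constant cross-section the crest speed equals v; applying Bernoulli from the surface up to the crest, P_top = P_atm − ½ρv² − ρg·h_top.
P_top = 101400 − ½·807·6.29² − 807·9.8·0.364 = 82500 Pa. So P_gauge = P_top − P_atm = -18900 Pa.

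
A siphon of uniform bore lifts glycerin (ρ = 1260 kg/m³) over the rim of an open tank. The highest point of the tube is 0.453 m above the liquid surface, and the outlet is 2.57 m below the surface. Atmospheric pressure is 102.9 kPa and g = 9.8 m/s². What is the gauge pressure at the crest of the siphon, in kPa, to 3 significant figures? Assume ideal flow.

Bernoulli surface→outlet gives ½v² = g·h_out, so v = √(2·9.8·2.57) = 7.10 m/s.
Continuity keeps v the same throughout the tube; from surface to crest, P_atm + 0 = P_top + ½ρv² + ρg·h_top.
P_top = 102900 − ½·1260·7.10² − 1260·9.8·0.453 = 65600 Pa. So P_gauge = P_top − P_atm = -37300 Pa.

-37.3 kPa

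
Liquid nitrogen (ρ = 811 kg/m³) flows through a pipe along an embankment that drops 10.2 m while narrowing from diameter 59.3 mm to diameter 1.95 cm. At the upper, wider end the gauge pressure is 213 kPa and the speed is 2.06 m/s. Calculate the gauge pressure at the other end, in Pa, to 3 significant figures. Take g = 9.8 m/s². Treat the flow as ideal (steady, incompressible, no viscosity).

The volume flow rate is constant, so v₂ = (A₁/A₂)v₁ = (27.6/2.99)·2.06 = 19.1 m/s.
Bernoulli: P₁ + ½ρv₁² + ρg h₁ = P₂ + ½ρv₂² + ρg h₂, so P₂ = P₁ + ½ρ(v₁² − v₂²) − ρg(h₂ − h₁).
P₂ = 213000 + ½·811·(2.06² − 19.1²) − 811·9.8·(−10.2) = 213000 + (-145000) − (-81100) = 149000 Pa.

P₂ ≈ 149000 Pa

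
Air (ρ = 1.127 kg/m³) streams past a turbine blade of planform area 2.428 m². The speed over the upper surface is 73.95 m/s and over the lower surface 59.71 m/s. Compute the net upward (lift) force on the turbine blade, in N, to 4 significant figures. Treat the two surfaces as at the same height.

From P + ½ρv² = const at equal height, P_low − P_up = ½ρ(v_up² − v_low²).
ΔP = ½·1.127·(73.95² − 59.71²) = 1073 Pa.
Lift = ΔP · A = 1073 × 2.428 = 2604 N.

F ≈ 2604 N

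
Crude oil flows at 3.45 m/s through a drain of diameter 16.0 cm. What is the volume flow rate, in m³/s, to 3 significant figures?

Q = A·v = 0.0201 m² × 3.45 m/s = 0.0694 m³/s.

Q ≈ 0.0694 m³/s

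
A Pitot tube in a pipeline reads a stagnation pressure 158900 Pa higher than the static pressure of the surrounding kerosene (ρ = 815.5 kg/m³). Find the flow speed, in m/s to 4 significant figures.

19.74 m/s

Bernoulli between the free stream and the stagnation point: ½ρv² = P_stag − P_static.
v = √(2ΔP/ρ) = √(2·158900/815.5) = 19.74 m/s.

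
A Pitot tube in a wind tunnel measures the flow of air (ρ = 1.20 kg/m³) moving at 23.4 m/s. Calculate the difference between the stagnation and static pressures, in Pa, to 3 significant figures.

329 Pa

The dynamic pressure equals the rise in static pressure at the stagnation point: ΔP = ½ρv².
ΔP = ½·1.20·23.4² = 329 Pa.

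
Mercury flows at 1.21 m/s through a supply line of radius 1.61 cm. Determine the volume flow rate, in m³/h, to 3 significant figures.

Q = 3.55 m³/h

Q = A·v = 0.000814 m² × 1.21 m/s = 0.000985 m³/s.
Converting: 0.000985 m³/s × 3600 = 3.55 m³/h.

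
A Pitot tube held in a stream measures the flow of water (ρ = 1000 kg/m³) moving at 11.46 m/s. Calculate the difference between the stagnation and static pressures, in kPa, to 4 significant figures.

ΔP ≈ 65.67 kPa

The dynamic pressure equals the rise in static pressure at the stagnation point: ΔP = ½ρv².
ΔP = ½·1000·11.46² = 65670 Pa.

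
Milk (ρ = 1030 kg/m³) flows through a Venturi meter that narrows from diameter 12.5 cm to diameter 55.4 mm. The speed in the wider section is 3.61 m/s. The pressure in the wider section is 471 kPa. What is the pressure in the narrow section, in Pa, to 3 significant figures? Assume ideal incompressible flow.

P₂ ≈ 304000 Pa

By continuity, v₂ = v₁·A₁/A₂ = 3.61·(123/24.1) = 18.4 m/s.
Along the horizontal streamline, P + ½ρv² is constant.
P₂ = P₁ − ½ρ(v₂² − v₁²) = 471000 − ½·1030·(18.4² − 3.61²) = 471000 − 167000 = 304000 Pa.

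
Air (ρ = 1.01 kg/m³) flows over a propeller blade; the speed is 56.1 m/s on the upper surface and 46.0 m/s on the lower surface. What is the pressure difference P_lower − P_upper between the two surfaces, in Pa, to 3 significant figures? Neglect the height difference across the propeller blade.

ΔP ≈ 521 Pa

The pressure is lower where the speed is higher: ΔP = ½ρ(v_up² − v_low²).
ΔP = ½·1.01·(56.1² − 46.0²) = 521 Pa.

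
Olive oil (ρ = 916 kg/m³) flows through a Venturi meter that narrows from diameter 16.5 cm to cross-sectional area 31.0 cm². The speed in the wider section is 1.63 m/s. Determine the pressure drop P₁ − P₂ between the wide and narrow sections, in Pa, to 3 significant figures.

ΔP ≈ 56700 Pa

By continuity, v₂ = v₁·A₁/A₂ = 1.63·(214/31.0) = 11.2 m/s.
Bernoulli (h₁ = h₂): P₁ − P₂ = ½ρ(v₂² − v₁²).
P₁ − P₂ = ½·916·(11.2² − 1.63²) = ½·916·124 = 56700 Pa.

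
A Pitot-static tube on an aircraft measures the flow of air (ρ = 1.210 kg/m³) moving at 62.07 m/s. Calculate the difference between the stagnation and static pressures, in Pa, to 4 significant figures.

ΔP ≈ 2331 Pa

At the stagnation point the flow is brought to rest, so Bernoulli gives P_stag − P_static = ½ρv².
ΔP = ½·1.210·62.07² = 2331 Pa.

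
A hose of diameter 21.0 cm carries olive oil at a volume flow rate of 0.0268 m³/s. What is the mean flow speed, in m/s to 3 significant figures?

Q = 0.0268 m³/s = 0.0268 m³/s.
v = Q/A = 0.0268 / 0.0346 = 0.774 m/s.

v ≈ 0.774 m/s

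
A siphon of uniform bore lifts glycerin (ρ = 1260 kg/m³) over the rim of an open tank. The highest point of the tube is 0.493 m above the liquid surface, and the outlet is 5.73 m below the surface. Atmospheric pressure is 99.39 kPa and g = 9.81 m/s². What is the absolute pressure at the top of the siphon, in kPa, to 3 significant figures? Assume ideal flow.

The outlet speed comes from Torricelli: v = √(2g·5.73) = 10.6 m/s.
Continuity keeps v the same throughout the tube; from surface to crest, P_atm + 0 = P_top + ½ρv² + ρg·h_top.
P_top = 99390 − ½·1260·10.6² − 1260·9.81·0.493 = 22500 Pa.

P_top ≈ 22.5 kPa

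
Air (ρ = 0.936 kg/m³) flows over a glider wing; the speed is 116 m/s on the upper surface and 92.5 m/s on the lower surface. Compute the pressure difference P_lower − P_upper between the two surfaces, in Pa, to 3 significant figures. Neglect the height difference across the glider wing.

The pressure is lower where the speed is higher: ΔP = ½ρ(v_up² − v_low²).
ΔP = ½·0.936·(116² − 92.5²) = 2290 Pa.

ΔP ≈ 2290 Pa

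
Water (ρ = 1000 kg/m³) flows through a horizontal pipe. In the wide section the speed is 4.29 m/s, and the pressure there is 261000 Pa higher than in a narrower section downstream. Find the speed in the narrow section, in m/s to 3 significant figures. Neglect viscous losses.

With h₁ = h₂, rearranging Bernoulli gives v₂ = √(v₁² + 2ΔP/ρ).
v₂ = √(4.29² + 2·261000/1000) = √(18.4 + 522) = 23.2 m/s.

v₂ ≈ 23.2 m/s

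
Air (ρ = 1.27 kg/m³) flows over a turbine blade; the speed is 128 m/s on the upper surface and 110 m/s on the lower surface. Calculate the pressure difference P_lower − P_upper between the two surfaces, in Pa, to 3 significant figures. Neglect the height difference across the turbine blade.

Bernoulli (same height): P_lower − P_upper = ½ρ(v_upper² − v_lower²).
ΔP = ½·1.27·(128² − 110²) = 2720 Pa.

ΔP ≈ 2720 Pa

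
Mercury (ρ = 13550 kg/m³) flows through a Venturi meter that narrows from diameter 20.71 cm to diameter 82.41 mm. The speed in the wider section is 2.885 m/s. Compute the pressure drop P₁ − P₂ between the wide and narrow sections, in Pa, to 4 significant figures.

Mass conservation (A₁v₁ = A₂v₂) gives v₂ = 2.885 × 336.9/53.34 = 18.22 m/s.
Bernoulli (h₁ = h₂): P₁ − P₂ = ½ρ(v₂² − v₁²).
P₁ − P₂ = ½·13550·(18.22² − 2.885²) = ½·13550·323.6 = 2193000 Pa.

ΔP = 2193000 Pa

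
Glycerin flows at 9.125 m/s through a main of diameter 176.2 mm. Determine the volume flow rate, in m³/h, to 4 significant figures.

Q ≈ 801.0 m³/h

Q = A·v = 0.02438 m² × 9.125 m/s = 0.2225 m³/s.
Converting: 0.2225 m³/s × 3600 = 801.0 m³/h.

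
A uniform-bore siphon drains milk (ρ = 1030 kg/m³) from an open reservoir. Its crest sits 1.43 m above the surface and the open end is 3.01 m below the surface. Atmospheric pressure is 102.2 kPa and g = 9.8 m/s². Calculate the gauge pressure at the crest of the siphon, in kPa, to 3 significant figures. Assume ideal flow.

From the surface to the outlet (both open to atmosphere, surface at rest): v = √(2g·h_out) = √(2·9.8·3.01) = 7.68 m/s.
With constant cross-section the crest speed equals v; applying Bernoulli from the surface up to the crest, P_top = P_atm − ½ρv² − ρg·h_top.
P_top = 102200 − ½·1030·7.68² − 1030·9.8·1.43 = 57400 Pa. So P_gauge = P_top − P_atm = -44800 Pa.

P_gauge = -44.8 kPa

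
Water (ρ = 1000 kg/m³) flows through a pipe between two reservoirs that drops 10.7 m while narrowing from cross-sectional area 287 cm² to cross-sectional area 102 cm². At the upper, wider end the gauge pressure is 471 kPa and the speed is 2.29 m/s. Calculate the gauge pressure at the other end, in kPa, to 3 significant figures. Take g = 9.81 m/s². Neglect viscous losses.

P₂ ≈ 558 kPa

By continuity, v₂ = v₁·A₁/A₂ = 2.29·(287/102) = 6.44 m/s.
Energy conservation along the streamline gives P₂ = P₁ − ½ρ(v₂² − v₁²) − ρg(h₂ − h₁).
P₂ = 471000 + ½·1000·(2.29² − 6.44²) − 1000·9.81·(−10.7) = 471000 + (-18100) − (-105000) = 558000 Pa.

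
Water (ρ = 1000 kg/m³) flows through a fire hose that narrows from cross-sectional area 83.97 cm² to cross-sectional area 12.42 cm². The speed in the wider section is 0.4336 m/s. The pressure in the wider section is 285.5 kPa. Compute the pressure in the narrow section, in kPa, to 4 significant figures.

Mass conservation (A₁v₁ = A₂v₂) gives v₂ = 0.4336 × 83.97/12.42 = 2.932 m/s.
The pipe is horizontal, so Bernoulli reduces to P₁ + ½ρv₁² = P₂ + ½ρv₂².
P₂ = P₁ − ½ρ(v₂² − v₁²) = 285500 − ½·1000·(2.932² − 0.4336²) = 285500 − 4203 = 281300 Pa.

281.3 kPa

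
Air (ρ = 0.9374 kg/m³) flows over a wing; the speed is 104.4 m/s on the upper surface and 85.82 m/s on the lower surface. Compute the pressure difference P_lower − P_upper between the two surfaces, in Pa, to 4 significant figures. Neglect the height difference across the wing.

ΔP ≈ 1657 Pa

With negligible Δh, P + ½ρv² is constant, so P_low − P_up = ½ρ(v_up² − v_low²).
ΔP = ½·0.9374·(104.4² − 85.82²) = 1657 Pa.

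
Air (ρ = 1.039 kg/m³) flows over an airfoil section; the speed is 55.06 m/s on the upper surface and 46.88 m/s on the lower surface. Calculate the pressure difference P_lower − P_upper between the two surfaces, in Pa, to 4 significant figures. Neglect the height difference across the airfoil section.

The pressure is lower where the speed is higher: ΔP = ½ρ(v_up² − v_low²).
ΔP = ½·1.039·(55.06² − 46.88²) = 433.2 Pa.

ΔP = 433.2 Pa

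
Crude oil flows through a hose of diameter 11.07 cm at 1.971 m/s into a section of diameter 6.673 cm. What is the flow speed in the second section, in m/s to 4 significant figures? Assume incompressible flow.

v₂ = 5.424 m/s

Mass conservation (A₁v₁ = A₂v₂) gives v₂ = 1.971 × 96.25/34.97 = 5.424 m/s.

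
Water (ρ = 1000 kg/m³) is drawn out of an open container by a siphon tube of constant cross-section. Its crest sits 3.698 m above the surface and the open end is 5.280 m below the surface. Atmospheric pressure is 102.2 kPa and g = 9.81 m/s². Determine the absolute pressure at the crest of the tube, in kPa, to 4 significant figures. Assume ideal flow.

14.13 kPa

The outlet speed comes from Torricelli: v = √(2g·5.280) = 10.18 m/s.
Continuity keeps v the same throughout the tube; from surface to crest, P_atm + 0 = P_top + ½ρv² + ρg·h_top.
P_top = 102200 − ½·1000·10.18² − 1000·9.81·3.698 = 14130 Pa.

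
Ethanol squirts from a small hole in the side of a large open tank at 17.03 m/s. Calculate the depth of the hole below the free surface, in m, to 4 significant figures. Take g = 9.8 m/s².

Inverting v = √(2gh) gives h = v² / 2g.
h = 17.03²/(2·9.8) = 290.0/19.60 = 14.80 m.

14.80 m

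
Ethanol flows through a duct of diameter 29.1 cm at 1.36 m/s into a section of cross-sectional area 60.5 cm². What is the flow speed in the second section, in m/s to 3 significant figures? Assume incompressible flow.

Continuity gives A₁v₁ = A₂v₂, so v₂ = (665 cm²)/(60.5 cm²) × 1.36 m/s = 15.0 m/s.

v₂ ≈ 15.0 m/s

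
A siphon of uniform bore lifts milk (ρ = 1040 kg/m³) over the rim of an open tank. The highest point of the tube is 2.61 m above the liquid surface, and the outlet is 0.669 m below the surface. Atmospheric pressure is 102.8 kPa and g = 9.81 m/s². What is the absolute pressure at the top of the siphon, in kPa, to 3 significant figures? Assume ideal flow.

69.3 kPa

The outlet speed comes from Torricelli: v = √(2g·0.669) = 3.62 m/s.
With constant cross-section the crest speed equals v; applying Bernoulli from the surface up to the crest, P_top = P_atm − ½ρv² − ρg·h_top.
P_top = 102800 − ½·1040·3.62² − 1040·9.81·2.61 = 69300 Pa.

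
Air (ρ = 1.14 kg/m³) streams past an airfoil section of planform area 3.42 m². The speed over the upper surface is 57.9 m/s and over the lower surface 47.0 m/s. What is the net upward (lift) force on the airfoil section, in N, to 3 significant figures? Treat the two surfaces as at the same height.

From P + ½ρv² = const at equal height, P_low − P_up = ½ρ(v_up² − v_low²).
ΔP = ½·1.14·(57.9² − 47.0²) = 652 Pa.
Lift = ΔP · A = 652 × 3.42 = 2230 N.

F = 2230 N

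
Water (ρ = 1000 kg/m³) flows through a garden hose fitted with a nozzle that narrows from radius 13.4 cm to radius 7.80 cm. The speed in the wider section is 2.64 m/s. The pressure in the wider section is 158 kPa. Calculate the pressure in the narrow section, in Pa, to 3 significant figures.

P₂ ≈ 131000 Pa

The volume flow rate is constant, so v₂ = (A₁/A₂)v₁ = (564/191)·2.64 = 7.79 m/s.
Along the horizontal streamline, P + ½ρv² is constant.
P₂ = P₁ − ½ρ(v₂² − v₁²) = 158000 − ½·1000·(7.79² − 2.64²) = 158000 − 26900 = 131000 Pa.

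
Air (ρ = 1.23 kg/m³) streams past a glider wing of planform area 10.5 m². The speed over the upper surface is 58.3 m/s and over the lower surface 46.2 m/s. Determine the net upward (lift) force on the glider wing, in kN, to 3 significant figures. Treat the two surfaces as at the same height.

F = 8.17 kN

With equal heights on the two surfaces, Bernoulli gives P_lower − P_upper = ½ρ(v_upper² − v_lower²).
ΔP = ½·1.23·(58.3² − 46.2²) = 778 Pa.
Lift = ΔP · A = 778 × 10.5 = 8170 N.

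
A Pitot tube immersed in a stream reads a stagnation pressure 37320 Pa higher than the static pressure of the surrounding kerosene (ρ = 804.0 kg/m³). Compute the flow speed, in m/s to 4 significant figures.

v ≈ 9.635 m/s

Bernoulli between the free stream and the stagnation point: ½ρv² = P_stag − P_static.
v = √(2ΔP/ρ) = √(2·37320/804.0) = 9.635 m/s.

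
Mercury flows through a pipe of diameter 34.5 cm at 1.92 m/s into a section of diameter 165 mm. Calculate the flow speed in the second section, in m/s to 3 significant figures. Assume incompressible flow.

v₂ = 8.39 m/s

Mass conservation (A₁v₁ = A₂v₂) gives v₂ = 1.92 × 935/214 = 8.39 m/s.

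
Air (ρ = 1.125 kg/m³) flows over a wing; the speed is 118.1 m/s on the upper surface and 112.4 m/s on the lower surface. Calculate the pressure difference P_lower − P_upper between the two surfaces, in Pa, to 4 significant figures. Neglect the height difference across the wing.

Bernoulli (same height): P_lower − P_upper = ½ρ(v_upper² − v_lower²).
ΔP = ½·1.125·(118.1² − 112.4²) = 739.0 Pa.

ΔP ≈ 739.0 Pa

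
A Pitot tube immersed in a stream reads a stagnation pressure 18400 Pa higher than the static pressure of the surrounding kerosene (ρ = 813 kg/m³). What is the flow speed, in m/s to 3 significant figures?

The dynamic pressure equals the rise in static pressure at the stagnation point: ΔP = ½ρv².
v = √(2ΔP/ρ) = √(2·18400/813) = 6.73 m/s.

v = 6.73 m/s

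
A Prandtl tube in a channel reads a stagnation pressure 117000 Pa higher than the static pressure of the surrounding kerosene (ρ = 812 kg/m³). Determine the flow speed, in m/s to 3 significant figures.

At the stagnation point the flow is brought to rest, so Bernoulli gives P_stag − P_static = ½ρv².
v = √(2ΔP/ρ) = √(2·117000/812) = 17.0 m/s.

v ≈ 17.0 m/s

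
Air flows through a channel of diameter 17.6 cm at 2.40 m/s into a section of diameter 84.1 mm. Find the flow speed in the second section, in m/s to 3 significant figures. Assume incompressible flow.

v₂ = 10.5 m/s

The volume flow rate is constant, so v₂ = (A₁/A₂)v₁ = (243/55.5)·2.40 = 10.5 m/s.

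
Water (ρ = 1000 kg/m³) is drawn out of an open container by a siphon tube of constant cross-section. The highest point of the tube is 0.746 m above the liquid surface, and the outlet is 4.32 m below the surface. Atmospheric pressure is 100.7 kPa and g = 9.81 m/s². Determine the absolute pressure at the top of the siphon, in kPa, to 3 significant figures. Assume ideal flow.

51.0 kPa

Bernoulli surface→outlet gives ½v² = g·h_out, so v = √(2·9.81·4.32) = 9.21 m/s.
Continuity keeps v the same throughout the tube; from surface to crest, P_atm + 0 = P_top + ½ρv² + ρg·h_top.
P_top = 100700 − ½·1000·9.21² − 1000·9.81·0.746 = 51000 Pa.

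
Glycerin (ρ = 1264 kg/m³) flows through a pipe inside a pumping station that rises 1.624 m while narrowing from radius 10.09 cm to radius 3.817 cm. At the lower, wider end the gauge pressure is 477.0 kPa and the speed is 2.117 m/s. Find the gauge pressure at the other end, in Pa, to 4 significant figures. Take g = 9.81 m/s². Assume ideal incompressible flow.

P₂ ≈ 321400 Pa

Continuity gives A₁v₁ = A₂v₂, so v₂ = (319.8 cm²)/(45.77 cm²) × 2.117 m/s = 14.79 m/s.
Applying Bernoulli between the two ends and solving for P₂: P₂ = P₁ + ½ρ(v₁² − v₂²) − ρgΔh.
P₂ = 477000 + ½·1264·(2.117² − 14.79²) − 1264·9.81·(+1.624) = 477000 + (-135500) − (20140) = 321400 Pa.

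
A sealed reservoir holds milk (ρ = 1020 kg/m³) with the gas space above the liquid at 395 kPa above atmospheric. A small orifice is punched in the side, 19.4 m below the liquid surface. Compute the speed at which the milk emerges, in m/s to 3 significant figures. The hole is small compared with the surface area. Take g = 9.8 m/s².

v = 34.0 m/s

Take point 1 at the surface (v₁ ≈ 0) and point 2 at the hole (at atmospheric pressure). Bernoulli: P₁ + ρg h = P_atm + ½ρv₂².
With P₁ − P_atm = 395000 Pa, v₂ = √(2gh + 2ΔP/ρ) = √(2·9.8·19.4 + 2·395000/1020) = 34.0 m/s.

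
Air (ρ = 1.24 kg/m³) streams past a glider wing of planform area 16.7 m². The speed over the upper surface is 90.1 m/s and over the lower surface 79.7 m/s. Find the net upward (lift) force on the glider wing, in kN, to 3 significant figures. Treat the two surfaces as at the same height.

From P + ½ρv² = const at equal height, P_low − P_up = ½ρ(v_up² − v_low²).
ΔP = ½·1.24·(90.1² − 79.7²) = 1090 Pa.
Lift = ΔP · A = 1090 × 16.7 = 18300 N.

F ≈ 18.3 kN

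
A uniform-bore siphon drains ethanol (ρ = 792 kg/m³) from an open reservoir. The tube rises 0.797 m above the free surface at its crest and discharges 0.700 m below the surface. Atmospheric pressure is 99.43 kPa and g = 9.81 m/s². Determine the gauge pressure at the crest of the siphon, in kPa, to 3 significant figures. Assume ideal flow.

P_gauge = -11.6 kPa

From the surface to the outlet (both open to atmosphere, surface at rest): v = √(2g·h_out) = √(2·9.81·0.700) = 3.71 m/s.
The bore is uniform, so the speed at the crest is the same v. Bernoulli surface→crest: P_atm = P_top + ½ρv² + ρg·h_top.
P_top = 99430 − ½·792·3.71² − 792·9.81·0.797 = 87800 Pa. So P_gauge = P_top − P_atm = -11600 Pa.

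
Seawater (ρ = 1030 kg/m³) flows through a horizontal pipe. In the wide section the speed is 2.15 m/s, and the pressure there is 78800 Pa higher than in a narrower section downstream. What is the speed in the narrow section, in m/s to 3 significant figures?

v₂ = 12.6 m/s

Along the level pipe P + ½ρv² is conserved, hence v₂² = v₁² + 2(P₁ − P₂)/ρ.
v₂ = √(2.15² + 2·78800/1030) = √(4.62 + 153) = 12.6 m/s.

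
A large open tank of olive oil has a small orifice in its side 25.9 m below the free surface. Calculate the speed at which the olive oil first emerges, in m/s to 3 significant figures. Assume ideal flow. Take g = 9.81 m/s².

v ≈ 22.5 m/s

The surface is effectively still and both ends are open, so ½v² = gh and v = √(2·9.81·25.9) = 22.5 m/s.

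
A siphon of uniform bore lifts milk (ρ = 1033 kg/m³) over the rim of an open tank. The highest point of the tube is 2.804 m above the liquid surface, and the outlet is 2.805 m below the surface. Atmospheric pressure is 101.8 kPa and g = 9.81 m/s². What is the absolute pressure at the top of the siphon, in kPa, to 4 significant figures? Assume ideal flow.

The outlet speed comes from Torricelli: v = √(2g·2.805) = 7.418 m/s.
Continuity keeps v the same throughout the tube; from surface to crest, P_atm + 0 = P_top + ½ρv² + ρg·h_top.
P_top = 101800 − ½·1033·7.418² − 1033·9.81·2.804 = 44960 Pa.

P_top = 44.96 kPa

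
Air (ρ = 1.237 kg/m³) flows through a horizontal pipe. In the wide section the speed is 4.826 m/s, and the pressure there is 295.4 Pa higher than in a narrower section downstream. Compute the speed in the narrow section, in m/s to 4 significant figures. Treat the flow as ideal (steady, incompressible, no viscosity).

v₂ ≈ 22.38 m/s

With h₁ = h₂, rearranging Bernoulli gives v₂ = √(v₁² + 2ΔP/ρ).
v₂ = √(4.826² + 2·295.4/1.237) = √(23.29 + 477.6) = 22.38 m/s.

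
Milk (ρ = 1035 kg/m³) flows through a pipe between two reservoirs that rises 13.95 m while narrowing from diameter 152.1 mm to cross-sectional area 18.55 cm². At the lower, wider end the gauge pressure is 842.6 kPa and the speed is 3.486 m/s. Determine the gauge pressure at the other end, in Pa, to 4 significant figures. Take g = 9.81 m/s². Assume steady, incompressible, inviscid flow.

103900 Pa

Mass conservation (A₁v₁ = A₂v₂) gives v₂ = 3.486 × 181.7/18.55 = 34.15 m/s.
Bernoulli: P₁ + ½ρv₁² + ρg h₁ = P₂ + ½ρv₂² + ρg h₂, so P₂ = P₁ + ½ρ(v₁² − v₂²) − ρg(h₂ − h₁).
P₂ = 842600 + ½·1035·(3.486² − 34.15²) − 1035·9.81·(+13.95) = 842600 + (-597100) − (141600) = 103900 Pa.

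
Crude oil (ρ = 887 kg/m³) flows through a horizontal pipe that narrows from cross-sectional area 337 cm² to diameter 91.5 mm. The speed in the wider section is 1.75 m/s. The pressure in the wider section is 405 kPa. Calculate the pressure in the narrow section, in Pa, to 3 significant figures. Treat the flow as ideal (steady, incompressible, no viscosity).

The volume flow rate is constant, so v₂ = (A₁/A₂)v₁ = (337/65.8)·1.75 = 8.97 m/s.
Bernoulli (h₁ = h₂): P₁ − P₂ = ½ρ(v₂² − v₁²).
P₂ = P₁ − ½ρ(v₂² − v₁²) = 405000 − ½·887·(8.97² − 1.75²) = 405000 − 34300 = 371000 Pa.

P₂ ≈ 371000 Pa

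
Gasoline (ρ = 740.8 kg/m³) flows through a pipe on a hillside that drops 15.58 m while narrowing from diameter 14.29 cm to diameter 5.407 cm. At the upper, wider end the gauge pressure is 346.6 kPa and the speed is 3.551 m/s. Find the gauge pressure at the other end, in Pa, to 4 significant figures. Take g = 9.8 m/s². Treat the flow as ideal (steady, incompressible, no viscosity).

P₂ = 236500 Pa

The volume flow rate is constant, so v₂ = (A₁/A₂)v₁ = (160.4/22.96)·3.551 = 24.80 m/s.
Energy conservation along the streamline gives P₂ = P₁ − ½ρ(v₂² − v₁²) − ρg(h₂ − h₁).
P₂ = 346600 + ½·740.8·(3.551² − 24.80²) − 740.8·9.8·(−15.58) = 346600 + (-223200) − (-113100) = 236500 Pa.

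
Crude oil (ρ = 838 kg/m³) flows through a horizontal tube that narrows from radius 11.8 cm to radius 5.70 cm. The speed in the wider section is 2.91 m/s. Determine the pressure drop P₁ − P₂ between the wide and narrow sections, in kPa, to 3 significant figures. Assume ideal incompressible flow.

Continuity gives A₁v₁ = A₂v₂, so v₂ = (437 cm²)/(102 cm²) × 2.91 m/s = 12.5 m/s.
Bernoulli (h₁ = h₂): P₁ − P₂ = ½ρ(v₂² − v₁²).
P₁ − P₂ = ½·838·(12.5² − 2.91²) = ½·838·147 = 61600 Pa.

ΔP = 61.6 kPa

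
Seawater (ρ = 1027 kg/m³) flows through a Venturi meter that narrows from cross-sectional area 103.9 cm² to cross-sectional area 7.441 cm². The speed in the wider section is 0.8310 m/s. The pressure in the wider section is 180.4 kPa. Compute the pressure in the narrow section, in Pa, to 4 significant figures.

Mass conservation (A₁v₁ = A₂v₂) gives v₂ = 0.8310 × 103.9/7.441 = 11.60 m/s.
Along the horizontal streamline, P + ½ρv² is constant.
P₂ = P₁ − ½ρ(v₂² − v₁²) = 180400 − ½·1027·(11.60² − 0.8310²) = 180400 − 68780 = 111600 Pa.

P₂ = 111600 Pa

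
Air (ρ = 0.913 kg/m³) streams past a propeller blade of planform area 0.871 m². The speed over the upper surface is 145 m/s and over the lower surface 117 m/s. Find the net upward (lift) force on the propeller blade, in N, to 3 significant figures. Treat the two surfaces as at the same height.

With equal heights on the two surfaces, Bernoulli gives P_lower − P_upper = ½ρ(v_upper² − v_lower²).
ΔP = ½·0.913·(145² − 117²) = 3350 Pa.
Lift = ΔP · A = 3350 × 0.871 = 2920 N.

F ≈ 2920 N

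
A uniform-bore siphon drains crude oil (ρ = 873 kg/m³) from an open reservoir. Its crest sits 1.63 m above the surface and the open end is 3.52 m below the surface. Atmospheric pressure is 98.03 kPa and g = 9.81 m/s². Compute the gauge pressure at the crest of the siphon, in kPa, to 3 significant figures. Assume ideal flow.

P_gauge = -44.1 kPa

Bernoulli surface→outlet gives ½v² = g·h_out, so v = √(2·9.81·3.52) = 8.31 m/s.
With constant cross-section the crest speed equals v; applying Bernoulli from the surface up to the crest, P_top = P_atm − ½ρv² − ρg·h_top.
P_top = 98030 − ½·873·8.31² − 873·9.81·1.63 = 53900 Pa. So P_gauge = P_top − P_atm = -44100 Pa.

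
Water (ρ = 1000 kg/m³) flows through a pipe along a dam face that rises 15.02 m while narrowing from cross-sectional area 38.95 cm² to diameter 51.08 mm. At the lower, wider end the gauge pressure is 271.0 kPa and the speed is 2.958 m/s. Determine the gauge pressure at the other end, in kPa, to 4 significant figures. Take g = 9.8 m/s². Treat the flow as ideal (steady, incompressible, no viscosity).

Continuity gives A₁v₁ = A₂v₂, so v₂ = (38.95 cm²)/(20.49 cm²) × 2.958 m/s = 5.622 m/s.
Applying Bernoulli between the two ends and solving for P₂: P₂ = P₁ + ½ρ(v₁² − v₂²) − ρgΔh.
P₂ = 271000 + ½·1000·(2.958² − 5.622²) − 1000·9.8·(+15.02) = 271000 + (-11430) − (147200) = 112400 Pa.

112.4 kPa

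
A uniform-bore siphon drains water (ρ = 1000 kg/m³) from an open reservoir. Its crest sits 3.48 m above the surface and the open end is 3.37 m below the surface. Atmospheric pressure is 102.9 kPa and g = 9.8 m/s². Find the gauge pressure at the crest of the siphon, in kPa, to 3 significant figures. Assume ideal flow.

P_gauge = -67.1 kPa

Bernoulli surface→outlet gives ½v² = g·h_out, so v = √(2·9.8·3.37) = 8.13 m/s.
The bore is uniform, so the speed at the crest is the same v. Bernoulli surface→crest: P_atm = P_top + ½ρv² + ρg·h_top.
P_top = 102900 − ½·1000·8.13² − 1000·9.8·3.48 = 35800 Pa. So P_gauge = P_top − P_atm = -67100 Pa.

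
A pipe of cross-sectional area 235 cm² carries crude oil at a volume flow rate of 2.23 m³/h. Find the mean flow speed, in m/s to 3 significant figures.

v ≈ 0.0264 m/s

Q = 2.23 m³/h = 0.000619 m³/s.
v = Q/A = 0.000619 / 0.0235 = 0.0264 m/s.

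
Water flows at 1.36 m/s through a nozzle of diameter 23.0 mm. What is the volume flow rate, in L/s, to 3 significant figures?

Q ≈ 0.565 L/s

Q = A·v = 0.000415 m² × 1.36 m/s = 0.000565 m³/s.
Converting: 0.000565 m³/s × 1000 = 0.565 L/s.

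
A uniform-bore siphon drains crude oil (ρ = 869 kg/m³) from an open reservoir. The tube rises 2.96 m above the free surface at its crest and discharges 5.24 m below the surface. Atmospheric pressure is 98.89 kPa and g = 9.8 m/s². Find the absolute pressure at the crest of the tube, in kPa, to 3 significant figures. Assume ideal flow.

Bernoulli surface→outlet gives ½v² = g·h_out, so v = √(2·9.8·5.24) = 10.1 m/s.
With constant cross-section the crest speed equals v; applying Bernoulli from the surface up to the crest, P_top = P_atm − ½ρv² − ρg·h_top.
P_top = 98890 − ½·869·10.1² − 869·9.8·2.96 = 29100 Pa.

P_top ≈ 29.1 kPa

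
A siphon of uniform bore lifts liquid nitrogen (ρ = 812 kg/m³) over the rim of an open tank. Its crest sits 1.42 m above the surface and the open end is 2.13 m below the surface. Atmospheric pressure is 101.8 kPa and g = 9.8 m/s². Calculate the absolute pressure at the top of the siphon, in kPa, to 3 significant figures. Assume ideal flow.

Bernoulli surface→outlet gives ½v² = g·h_out, so v = √(2·9.8·2.13) = 6.46 m/s.
With constant cross-section the crest speed equals v; applying Bernoulli from the surface up to the crest, P_top = P_atm − ½ρv² − ρg·h_top.
P_top = 101800 − ½·812·6.46² − 812·9.8·1.42 = 73600 Pa.

P_top ≈ 73.6 kPa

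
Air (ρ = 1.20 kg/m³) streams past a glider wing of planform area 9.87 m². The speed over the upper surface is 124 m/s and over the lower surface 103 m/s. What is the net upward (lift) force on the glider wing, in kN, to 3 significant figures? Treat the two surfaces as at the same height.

F ≈ 28.2 kN

The faster flow above has the lower pressure; Bernoulli (same height) gives ΔP = ½ρ(v_up² − v_low²).
ΔP = ½·1.20·(124² − 103²) = 2860 Pa.
Lift = ΔP · A = 2860 × 9.87 = 28200 N.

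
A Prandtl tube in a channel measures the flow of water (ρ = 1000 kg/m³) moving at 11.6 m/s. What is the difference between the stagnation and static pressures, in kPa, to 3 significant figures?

At the stagnation point the flow is brought to rest, so Bernoulli gives P_stag − P_static = ½ρv².
ΔP = ½·1000·11.6² = 67300 Pa.

ΔP = 67.3 kPa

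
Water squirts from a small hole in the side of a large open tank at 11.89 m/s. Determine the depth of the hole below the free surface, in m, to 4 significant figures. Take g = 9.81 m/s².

Inverting v = √(2gh) gives h = v² / 2g.
h = 11.89²/(2·9.81) = 141.4/19.62 = 7.206 m.

h ≈ 7.206 m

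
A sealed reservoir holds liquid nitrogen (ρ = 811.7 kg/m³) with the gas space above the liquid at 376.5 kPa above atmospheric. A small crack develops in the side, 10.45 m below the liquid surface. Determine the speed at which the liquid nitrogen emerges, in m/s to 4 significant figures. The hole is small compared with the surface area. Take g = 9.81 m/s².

Take point 1 at the surface (v₁ ≈ 0) and point 2 at the hole (at atmospheric pressure). Bernoulli: P₁ + ρg h = P_atm + ½ρv₂².
With P₁ − P_atm = 376500 Pa, v₂ = √(2gh + 2ΔP/ρ) = √(2·9.81·10.45 + 2·376500/811.7) = 33.66 m/s.

33.66 m/s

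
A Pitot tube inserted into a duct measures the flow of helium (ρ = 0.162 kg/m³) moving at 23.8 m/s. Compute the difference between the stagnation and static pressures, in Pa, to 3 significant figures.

ΔP = 45.9 Pa

The dynamic pressure equals the rise in static pressure at the stagnation point: ΔP = ½ρv².
ΔP = ½·0.162·23.8² = 45.9 Pa.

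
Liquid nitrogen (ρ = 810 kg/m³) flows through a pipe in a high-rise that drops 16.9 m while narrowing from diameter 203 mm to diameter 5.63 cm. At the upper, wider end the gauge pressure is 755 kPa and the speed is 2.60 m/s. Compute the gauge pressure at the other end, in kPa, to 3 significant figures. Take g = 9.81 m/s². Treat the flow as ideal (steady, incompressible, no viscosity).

P₂ ≈ 429 kPa

Mass conservation (A₁v₁ = A₂v₂) gives v₂ = 2.60 × 324/24.9 = 33.8 m/s.
Applying Bernoulli between the two ends and solving for P₂: P₂ = P₁ + ½ρ(v₁² − v₂²) − ρgΔh.
P₂ = 755000 + ½·810·(2.60² − 33.8²) − 810·9.81·(−16.9) = 755000 + (-460000) − (-134000) = 429000 Pa.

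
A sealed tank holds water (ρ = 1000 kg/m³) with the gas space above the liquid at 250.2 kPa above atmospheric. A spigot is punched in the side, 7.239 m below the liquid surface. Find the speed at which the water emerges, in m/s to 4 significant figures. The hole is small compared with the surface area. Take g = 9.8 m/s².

Take point 1 at the surface (v₁ ≈ 0) and point 2 at the hole (at atmospheric pressure). Bernoulli: P₁ + ρg h = P_atm + ½ρv₂².
With P₁ − P_atm = 250200 Pa, v₂ = √(2gh + 2ΔP/ρ) = √(2·9.8·7.239 + 2·250200/1000) = 25.34 m/s.

25.34 m/s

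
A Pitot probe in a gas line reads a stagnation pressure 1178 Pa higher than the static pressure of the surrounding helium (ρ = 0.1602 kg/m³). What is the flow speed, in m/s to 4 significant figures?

121.3 m/s

Bernoulli between the free stream and the stagnation point: ½ρv² = P_stag − P_static.
v = √(2ΔP/ρ) = √(2·1178/0.1602) = 121.3 m/s.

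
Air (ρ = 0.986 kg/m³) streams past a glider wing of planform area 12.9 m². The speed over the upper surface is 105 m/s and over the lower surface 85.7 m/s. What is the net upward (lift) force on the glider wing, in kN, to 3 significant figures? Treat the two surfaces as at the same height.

F ≈ 23.4 kN

With equal heights on the two surfaces, Bernoulli gives P_lower − P_upper = ½ρ(v_upper² − v_lower²).
ΔP = ½·0.986·(105² − 85.7²) = 1810 Pa.
Lift = ΔP · A = 1810 × 12.9 = 23400 N.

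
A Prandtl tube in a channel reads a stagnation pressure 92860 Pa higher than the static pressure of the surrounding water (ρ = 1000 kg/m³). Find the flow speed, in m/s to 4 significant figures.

v ≈ 13.63 m/s

Bernoulli between the free stream and the stagnation point: ½ρv² = P_stag − P_static.
v = √(2ΔP/ρ) = √(2·92860/1000) = 13.63 m/s.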